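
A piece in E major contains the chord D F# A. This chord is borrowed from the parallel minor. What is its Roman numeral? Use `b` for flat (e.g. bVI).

bVII

D is the lowered form of scale degree 7 in E major (the diatonic degree 7 is D#). Diatonically E major has D#dim (vii°) on that degree; D–F#–A is instead the major chord native to E minor, so it takes the label bVII.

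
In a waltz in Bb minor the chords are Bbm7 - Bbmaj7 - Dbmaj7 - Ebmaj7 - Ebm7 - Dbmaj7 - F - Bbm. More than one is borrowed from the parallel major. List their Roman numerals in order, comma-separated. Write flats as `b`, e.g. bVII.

Imaj7, IVmaj7

Bb minor has the diatonic set Bbm, Cdim, Db, Ebm, F, Gb, Ab (with V from harmonic minor). Bbm7, Dbmaj7, Ebm7, F and Bbm are all diatonic. Bbmaj7 (Bb–D–F–A) doesn't fit — on degree 1 Bb minor would have Bbm (i). Bbmaj7 is the degree-1 chord of Bb major, so it is the borrowed Imaj7. Ebmaj7 (Eb–G–Bb–D) doesn't fit — on degree 4 Bb minor would have Ebm (iv). Ebmaj7 is the degree-4 chord of Bb major, so it is the borrowed IVmaj7.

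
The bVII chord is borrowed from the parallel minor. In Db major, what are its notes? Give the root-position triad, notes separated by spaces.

bVII is built on the lowered scale degree 7. In Db major degree 7 is C; lowered it becomes Cb. Stacking thirds in Db minor on Cb gives Cb–Eb–Gb.

Cb Eb Gb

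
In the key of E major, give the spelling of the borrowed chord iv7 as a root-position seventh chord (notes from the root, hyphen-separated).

A-C-E-G

iv7 is built on scale degree 4, which is A in both E major and its parallel. Stacking thirds in E minor on A gives A–C–E–G.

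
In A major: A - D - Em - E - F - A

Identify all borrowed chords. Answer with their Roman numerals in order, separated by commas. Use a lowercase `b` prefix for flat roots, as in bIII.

A major has the diatonic set A, Bm, C#m, D, E, F#m, G#dim. A, D and E all belong to that set. Em (E–G–B) doesn't fit — on degree 5 A major would have E (V). Em is the degree-5 chord of A minor, so it is the borrowed v. But F (F–A–C) is foreign: the diatonic vi on degree 6 is F#m, whereas F comes from A minor. It is labeled bVI.

v, bVI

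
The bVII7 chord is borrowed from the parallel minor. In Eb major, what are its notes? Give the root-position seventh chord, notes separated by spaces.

Scale degree 7 in Eb major is D. bVII7 uses the lowered form, Db, taken from Eb minor. Building the dominant-seventh chord from the parallel minor on Db: Db–F–Ab–Cb.

Db F Ab Cb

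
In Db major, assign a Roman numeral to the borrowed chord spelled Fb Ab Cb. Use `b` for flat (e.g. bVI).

Fb is the lowered form of scale degree 3 in Db major (the diatonic degree 3 is F). The diatonic chord on degree 3 would be Fm (iii), but Fb–Ab–Cb is the major chord from Db minor. As a borrowed chord it is labeled bIII.

bIII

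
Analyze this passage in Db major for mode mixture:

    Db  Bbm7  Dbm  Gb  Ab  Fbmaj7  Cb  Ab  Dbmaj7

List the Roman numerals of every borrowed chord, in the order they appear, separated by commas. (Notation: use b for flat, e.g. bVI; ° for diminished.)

i, bIIImaj7, bVII

In Db major the diatonic chords are Db, Ebm, Fm, Gb, Ab, Bbm, Cdim. Db, Bbm7, Gb, Ab and Dbmaj7 are all diatonic. Dbm (Db–Fb–Ab) doesn't fit — on degree 1 Db major would have Db (I). Dbm is the degree-1 chord of Db minor, so it is the borrowed i. Fbmaj7 (Fb–Ab–Cb–Eb) doesn't fit — on degree 3 Db major would have Fm (iii). Fbmaj7 is the degree-3 chord of Db minor, so it is the borrowed bIIImaj7. Cb (Cb–Eb–Gb) is not: scale degree 7 in Db major carries Cdim (vii°). In Db minor the chord on that degree is Cb, so here it functions as bVII, borrowed from the parallel minor.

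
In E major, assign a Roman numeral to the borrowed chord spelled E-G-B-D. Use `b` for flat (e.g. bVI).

The root E is the diatonic 1st degree of E major; the borrowing shows in the chord quality. The diatonic chord on degree 1 would be E (I), but E–G–B–D is the minor-seventh chord from E minor. As a borrowed chord it is labeled i7.

i7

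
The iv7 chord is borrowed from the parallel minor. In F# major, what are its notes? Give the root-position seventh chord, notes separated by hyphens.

iv7 is built on scale degree 4, which is B in both F# major and its parallel. Stacking thirds in F# minor on B gives B–D–F#–A.

B-D-F#-A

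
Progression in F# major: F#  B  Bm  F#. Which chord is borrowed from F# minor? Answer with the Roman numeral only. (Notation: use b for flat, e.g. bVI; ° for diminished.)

iv

In F# major the diatonic chords are F#, G#m, A#m, B, C#, D#m, E#dim. F# and B are both diatonic. Bm (B–D–F#) doesn't fit — on degree 4 F# major would have B (IV). Bm is the degree-4 chord of F# minor, so it is the borrowed iv.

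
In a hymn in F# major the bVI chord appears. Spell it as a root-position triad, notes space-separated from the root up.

D F# A

The root of bVI is the lowered 6th degree: D# becomes D. Building the major chord from the parallel minor on D: D–F#–A.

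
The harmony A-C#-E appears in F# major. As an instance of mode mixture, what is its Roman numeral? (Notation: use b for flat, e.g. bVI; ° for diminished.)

A is the lowered form of scale degree 3 in F# major (the diatonic degree 3 is A#). The diatonic chord on degree 3 would be A#m (iii), but A–C#–E is the major chord from F# minor. As a borrowed chord it is labeled bIII.

bIII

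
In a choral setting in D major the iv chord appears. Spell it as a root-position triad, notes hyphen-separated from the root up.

G-Bb-D

The root, G, is scale degree 4 — the same note in D major and D minor; only the chord quality changes. In D minor the chord on G is G–Bb–D.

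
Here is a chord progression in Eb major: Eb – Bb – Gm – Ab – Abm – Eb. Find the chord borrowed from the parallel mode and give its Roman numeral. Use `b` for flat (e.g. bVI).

The diatonic triads in Eb major are Eb, Fm, Gm, Ab, Bb, Cm, Ddim. Of the given chords, Eb, Bb, Gm and Ab are diatonic. Abm (Ab–Cb–Eb) is not: scale degree 4 in Eb major carries Ab (IV). In Eb minor the chord on that degree is Abm, so here it functions as iv, borrowed from the parallel minor.

iv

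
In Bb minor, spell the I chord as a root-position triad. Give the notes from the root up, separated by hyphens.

Bb-D-F

I is built on scale degree 1, which is Bb in both Bb minor and its parallel. Building the major chord from the parallel major on Bb: Bb–D–F.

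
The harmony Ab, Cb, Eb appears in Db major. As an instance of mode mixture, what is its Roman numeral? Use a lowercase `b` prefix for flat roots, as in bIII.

v

The root Ab is the diatonic 5th degree of Db major; the borrowing shows in the chord quality. Ab–Cb–Eb is a minor chord — the form found in Db minor, not the diatonic V (Ab). Borrowed into Db major it is written v.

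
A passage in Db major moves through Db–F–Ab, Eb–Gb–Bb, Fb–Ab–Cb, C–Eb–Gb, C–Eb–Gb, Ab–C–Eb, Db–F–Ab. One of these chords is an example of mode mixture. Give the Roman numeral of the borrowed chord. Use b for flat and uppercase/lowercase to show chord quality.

Db major has the diatonic set Db, Ebm, Fm, Gb, Ab, Bbm, Cdim. Db–F–Ab = Db, Eb–Gb–Bb = Ebm, C–Eb–Gb = Cdim and Ab–C–Eb = Ab all belong to that set. Fb–Ab–Cb is not: scale degree 3 in Db major carries Fm (iii). In Db minor the chord on that degree is Fb, so here it functions as bIII, borrowed from the parallel minor.

bIII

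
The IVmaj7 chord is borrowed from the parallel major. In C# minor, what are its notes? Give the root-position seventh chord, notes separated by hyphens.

F#-A#-C#-E#

The root, F#, is scale degree 4 — the same note in C# minor and C# major; only the chord quality changes. In C# major the chord on F# is F#–A#–C#–E#.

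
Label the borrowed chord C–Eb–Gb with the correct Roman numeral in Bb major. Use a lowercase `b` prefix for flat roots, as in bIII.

The root C is the diatonic 2nd degree of Bb major; the borrowing shows in the chord quality. The diatonic chord on degree 2 would be Cm (ii), but C–Eb–Gb is the diminished chord from Bb minor. As a borrowed chord it is labeled ii°.

ii°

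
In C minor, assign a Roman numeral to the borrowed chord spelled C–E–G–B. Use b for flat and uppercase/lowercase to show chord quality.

C is scale degree 1 in C minor. C–E–G–B is a major-seventh chord — the form found in C major, not the diatonic i (Cm). Borrowed into C minor it is written Imaj7.

Imaj7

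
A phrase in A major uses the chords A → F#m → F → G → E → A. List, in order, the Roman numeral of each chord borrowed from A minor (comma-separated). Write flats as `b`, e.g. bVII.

In A major the diatonic chords are A, Bm, C#m, D, E, F#m, G#dim. A, F#m and E all belong to that set. F (F–A–C) is not: scale degree 6 in A major carries F#m (vi). In A minor the chord on that degree is F, so here it functions as bVI, borrowed from the parallel minor. G (G–B–D) doesn't fit — on degree 7 A major would have G#dim (vii°). G is the degree-7 chord of A minor, so it is the borrowed bVII.

bVI, bVII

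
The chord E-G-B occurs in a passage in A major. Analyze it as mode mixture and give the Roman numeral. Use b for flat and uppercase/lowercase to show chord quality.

The root E is the diatonic 5th degree of A major; the borrowing shows in the chord quality. E–G–B is a minor chord — the form found in A minor, not the diatonic V (E). Borrowed into A major it is written v.

v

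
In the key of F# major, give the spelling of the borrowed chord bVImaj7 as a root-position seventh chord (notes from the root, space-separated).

bVImaj7 is built on the lowered scale degree 6. In F# major degree 6 is D#; lowered it becomes D. In F# minor the chord on D is D–F#–A–C#.

D F# A C#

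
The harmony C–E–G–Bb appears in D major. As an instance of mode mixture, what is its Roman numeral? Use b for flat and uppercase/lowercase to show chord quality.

bVII7

In D major scale degree 7 is C#; C is its lowered form, from D minor. C–E–G–Bb is a dominant-seventh chord — the form found in D minor, not the diatonic vii° (C#dim). Borrowed into D major it is written bVII7.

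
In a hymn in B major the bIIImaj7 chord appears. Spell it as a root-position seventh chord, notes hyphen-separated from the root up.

The root of bIIImaj7 is the lowered 3rd degree: D# becomes D. In B minor the chord on D is D–F#–A–C#.

D-F#-A-C#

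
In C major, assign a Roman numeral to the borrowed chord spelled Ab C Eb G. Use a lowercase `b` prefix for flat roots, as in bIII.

In C major scale degree 6 is A; Ab is its lowered form, from C minor. The diatonic chord on degree 6 would be Am (vi), but Ab–C–Eb–G is the major-seventh chord from C minor. As a borrowed chord it is labeled bVImaj7.

bVImaj7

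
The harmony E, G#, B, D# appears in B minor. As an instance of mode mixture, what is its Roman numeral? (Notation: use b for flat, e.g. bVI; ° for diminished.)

The root E is the diatonic 4th degree of B minor; the borrowing shows in the chord quality. Diatonically B minor has Em (iv) on that degree; E–G#–B–D# is instead the major-seventh chord native to B major, so it takes the label IVmaj7.

IVmaj7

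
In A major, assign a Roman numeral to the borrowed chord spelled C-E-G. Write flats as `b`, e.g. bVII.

The root C is the lowered 3rd scale degree — diatonically A major has C# there. C–E–G is a major chord — the form found in A minor, not the diatonic iii (C#m). Borrowed into A major it is written bIII.

bIII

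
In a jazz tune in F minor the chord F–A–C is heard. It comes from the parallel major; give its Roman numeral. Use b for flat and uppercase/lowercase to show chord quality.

I

The root F is the diatonic 1st degree of F minor; the borrowing shows in the chord quality. Diatonically F minor has Fm (i) on that degree; F–A–C is instead the major chord native to F major, so it takes the label I.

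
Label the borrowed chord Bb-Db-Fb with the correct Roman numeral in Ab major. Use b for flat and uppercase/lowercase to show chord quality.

ii°

The root Bb is the diatonic 2nd degree of Ab major; the borrowing shows in the chord quality. The diatonic chord on degree 2 would be Bbm (ii), but Bb–Db–Fb is the diminished chord from Ab minor. As a borrowed chord it is labeled ii°.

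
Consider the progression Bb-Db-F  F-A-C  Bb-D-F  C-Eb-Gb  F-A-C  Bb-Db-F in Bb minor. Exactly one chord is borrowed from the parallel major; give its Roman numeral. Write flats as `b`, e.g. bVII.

In Bb minor (with V from harmonic minor) the diatonic chords are Bbm, Cdim, Db, Ebm, F, Gb, Ab. Bb–Db–F = Bbm, F–A–C = F and C–Eb–Gb = Cdim are all diatonic. But Bb–D–F is foreign: the diatonic i on degree 1 is Bbm, whereas Bb comes from Bb major. It is labeled I.

I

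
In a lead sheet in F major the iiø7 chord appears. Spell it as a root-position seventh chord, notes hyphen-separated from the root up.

G-Bb-Db-F

The root, G, is scale degree 2 — the same note in F major and F minor; only the chord quality changes. Building the half-diminished-seventh chord from the parallel minor on G: G–Bb–Db–F.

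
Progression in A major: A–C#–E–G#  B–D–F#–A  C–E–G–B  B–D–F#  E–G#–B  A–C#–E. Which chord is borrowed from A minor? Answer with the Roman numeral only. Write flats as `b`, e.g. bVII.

bIIImaj7

In A major the diatonic chords are A, Bm, C#m, D, E, F#m, G#dim. A–C#–E–G# = Amaj7, B–D–F#–A = Bm7, B–D–F# = Bm, E–G#–B = E and A–C#–E = A all belong to that set. C–E–G–B is not: scale degree 3 in A major carries C#m (iii). In A minor the chord on that degree is Cmaj7, so here it functions as bIIImaj7, borrowed from the parallel minor.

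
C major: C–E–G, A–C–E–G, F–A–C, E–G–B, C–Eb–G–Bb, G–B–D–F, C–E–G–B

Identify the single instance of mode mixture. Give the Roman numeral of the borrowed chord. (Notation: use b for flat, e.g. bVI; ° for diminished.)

i7

The diatonic triads in C major are C, Dm, Em, F, G, Am, Bdim. C–E–G = C, A–C–E–G = Am7, F–A–C = F, E–G–B = Em, G–B–D–F = G7 and C–E–G–B = Cmaj7 all belong to that set. C–Eb–G–Bb doesn't fit — on degree 1 C major would have C (I). Cm7 is the degree-1 chord of C minor, so it is the borrowed i7.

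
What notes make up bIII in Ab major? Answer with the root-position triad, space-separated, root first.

Cb Eb Gb

Scale degree 3 in Ab major is C. bIII uses the lowered form, Cb, taken from Ab minor. In Ab minor the chord on Cb is Cb–Eb–Gb.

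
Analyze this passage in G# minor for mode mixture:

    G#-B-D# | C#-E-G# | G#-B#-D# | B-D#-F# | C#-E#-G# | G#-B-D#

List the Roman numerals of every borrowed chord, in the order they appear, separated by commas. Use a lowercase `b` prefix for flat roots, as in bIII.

The diatonic triads in G# minor (with V from harmonic minor) are G#m, A#dim, B, C#m, D#, E, F#. G#–B–D# = G#m, C#–E–G# = C#m and B–D#–F# = B all belong to that set. G#–B#–D# doesn't fit — on degree 1 G# minor would have G#m (i). G# is the degree-1 chord of G# major, so it is the borrowed I. C#–E#–G# doesn't fit — on degree 4 G# minor would have C#m (iv). C# is the degree-4 chord of G# major, so it is the borrowed IV.

I, IV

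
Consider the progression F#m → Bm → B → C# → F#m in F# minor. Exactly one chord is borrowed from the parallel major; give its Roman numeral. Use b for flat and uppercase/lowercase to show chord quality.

IV

The diatonic triads in F# minor (with V from harmonic minor) are F#m, G#dim, A, Bm, C#, D, E. F#m, Bm and C# all belong to that set. B (B–D#–F#) is not: scale degree 4 in F# minor carries Bm (iv). In F# major the chord on that degree is B, so here it functions as IV, borrowed from the parallel major.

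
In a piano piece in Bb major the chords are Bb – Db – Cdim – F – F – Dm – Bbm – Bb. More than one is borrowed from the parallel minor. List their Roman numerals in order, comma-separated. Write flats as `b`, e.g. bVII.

bIII, ii°, i

In Bb major the diatonic chords are Bb, Cm, Dm, Eb, F, Gm, Adim. Bb, F and Dm are all diatonic. But Db (Db–F–Ab) is foreign: the diatonic iii on degree 3 is Dm, whereas Db comes from Bb minor. It is labeled bIII. Cdim (C–Eb–Gb) doesn't fit — on degree 2 Bb major would have Cm (ii). Cdim is the degree-2 chord of Bb minor, so it is the borrowed ii°. But Bbm (Bb–Db–F) is foreign: the diatonic I on degree 1 is Bb, whereas Bbm comes from Bb minor. It is labeled i.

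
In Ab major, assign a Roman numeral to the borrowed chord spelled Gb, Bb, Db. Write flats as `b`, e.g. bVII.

bVII

The root Gb is the lowered 7th scale degree — diatonically Ab major has G there. The diatonic chord on degree 7 would be Gdim (vii°), but Gb–Bb–Db is the major chord from Ab minor. As a borrowed chord it is labeled bVII.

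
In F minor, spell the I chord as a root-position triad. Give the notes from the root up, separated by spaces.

I is built on scale degree 1, which is F in both F minor and its parallel. Stacking thirds in F major on F gives F–A–C.

F A C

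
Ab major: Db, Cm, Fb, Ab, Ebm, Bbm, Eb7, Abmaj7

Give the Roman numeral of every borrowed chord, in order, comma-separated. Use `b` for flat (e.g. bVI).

bVI, v

Ab major has the diatonic set Ab, Bbm, Cm, Db, Eb, Fm, Gdim. Db, Cm, Ab, Bbm, Eb7 and Abmaj7 all belong to that set. But Fb (Fb–Ab–Cb) is foreign: the diatonic vi on degree 6 is Fm, whereas Fb comes from Ab minor. It is labeled bVI. Ebm (Eb–Gb–Bb) doesn't fit — on degree 5 Ab major would have Eb (V). Ebm is the degree-5 chord of Ab minor, so it is the borrowed v.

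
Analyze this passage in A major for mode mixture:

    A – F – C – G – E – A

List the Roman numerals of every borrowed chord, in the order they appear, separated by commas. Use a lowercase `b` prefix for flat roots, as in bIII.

A major has the diatonic set A, Bm, C#m, D, E, F#m, G#dim. A and E both belong to that set. F (F–A–C) is not: scale degree 6 in A major carries F#m (vi). In A minor the chord on that degree is F, so here it functions as bVI, borrowed from the parallel minor. But C (C–E–G) is foreign: the diatonic iii on degree 3 is C#m, whereas C comes from A minor. It is labeled bIII. But G (G–B–D) is foreign: the diatonic vii° on degree 7 is G#dim, whereas G comes from A minor. It is labeled bVII.

bVI, bIII, bVII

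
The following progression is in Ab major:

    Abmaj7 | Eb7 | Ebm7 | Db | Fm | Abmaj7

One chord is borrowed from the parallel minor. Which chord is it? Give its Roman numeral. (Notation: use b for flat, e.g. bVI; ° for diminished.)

v7

The diatonic triads in Ab major are Ab, Bbm, Cm, Db, Eb, Fm, Gdim. Abmaj7, Eb7, Db and Fm are all diatonic. Ebm7 (Eb–Gb–Bb–Db) is not: scale degree 5 in Ab major carries Eb (V). In Ab minor the chord on that degree is Ebm7, so here it functions as v7, borrowed from the parallel minor.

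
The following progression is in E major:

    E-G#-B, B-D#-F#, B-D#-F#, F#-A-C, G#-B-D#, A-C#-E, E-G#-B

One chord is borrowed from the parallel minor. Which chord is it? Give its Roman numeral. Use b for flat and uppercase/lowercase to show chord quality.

ii°

In E major the diatonic chords are E, F#m, G#m, A, B, C#m, D#dim. E–G#–B = E, B–D#–F# = B, G#–B–D# = G#m and A–C#–E = A are all diatonic. F#–A–C is not: scale degree 2 in E major carries F#m (ii). In E minor the chord on that degree is F#dim, so here it functions as ii°, borrowed from the parallel minor.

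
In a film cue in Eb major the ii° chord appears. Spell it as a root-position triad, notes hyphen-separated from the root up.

F-Ab-Cb

ii° is built on scale degree 2, which is F in both Eb major and its parallel. Stacking thirds in Eb minor on F gives F–Ab–Cb.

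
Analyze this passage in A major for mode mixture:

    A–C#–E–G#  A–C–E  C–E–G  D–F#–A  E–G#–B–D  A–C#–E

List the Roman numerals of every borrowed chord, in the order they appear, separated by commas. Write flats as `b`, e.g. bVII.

In A major the diatonic chords are A, Bm, C#m, D, E, F#m, G#dim. A–C#–E–G# = Amaj7, D–F#–A = D, E–G#–B–D = E7 and A–C#–E = A all belong to that set. A–C–E doesn't fit — on degree 1 A major would have A (I). Am is the degree-1 chord of A minor, so it is the borrowed i. But C–E–G is foreign: the diatonic iii on degree 3 is C#m, whereas C comes from A minor. It is labeled bIII.

i, bIII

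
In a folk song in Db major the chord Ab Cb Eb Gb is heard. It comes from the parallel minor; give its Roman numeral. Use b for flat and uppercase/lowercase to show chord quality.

Ab is scale degree 5 in Db major. The diatonic chord on degree 5 would be Ab (V), but Ab–Cb–Eb–Gb is the minor-seventh chord from Db minor. As a borrowed chord it is labeled v7.

v7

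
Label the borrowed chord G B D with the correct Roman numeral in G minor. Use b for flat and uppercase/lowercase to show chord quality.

G is scale degree 1 in G minor. The diatonic chord on degree 1 would be Gm (i), but G–B–D is the major chord from G major. As a borrowed chord it is labeled I.

I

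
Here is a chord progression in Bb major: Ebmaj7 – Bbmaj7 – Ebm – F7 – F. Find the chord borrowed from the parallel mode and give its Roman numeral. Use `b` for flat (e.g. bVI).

The diatonic triads in Bb major are Bb, Cm, Dm, Eb, F, Gm, Adim. Ebmaj7, Bbmaj7, F7 and F are all diatonic. Ebm (Eb–Gb–Bb) doesn't fit — on degree 4 Bb major would have Eb (IV). Ebm is the degree-4 chord of Bb minor, so it is the borrowed iv.

iv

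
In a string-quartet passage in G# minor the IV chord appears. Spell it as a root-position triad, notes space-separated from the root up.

The root, C#, is scale degree 4 — the same note in G# minor and G# major; only the chord quality changes. In G# major the chord on C# is C#–E#–G#.

C# E# G#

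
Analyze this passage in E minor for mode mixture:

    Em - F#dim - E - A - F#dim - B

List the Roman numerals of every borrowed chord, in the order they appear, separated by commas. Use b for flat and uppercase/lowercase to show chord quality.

In E minor (with V from harmonic minor) the diatonic chords are Em, F#dim, G, Am, B, C, D. Em, F#dim and B are all diatonic. But E (E–G#–B) is foreign: the diatonic i on degree 1 is Em, whereas E comes from E major. It is labeled I. But A (A–C#–E) is foreign: the diatonic iv on degree 4 is Am, whereas A comes from E major. It is labeled IV.

I, IV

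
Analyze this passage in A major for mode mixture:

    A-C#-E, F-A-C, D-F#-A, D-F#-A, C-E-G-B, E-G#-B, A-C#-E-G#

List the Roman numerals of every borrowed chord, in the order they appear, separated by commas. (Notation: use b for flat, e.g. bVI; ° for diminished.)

A major has the diatonic set A, Bm, C#m, D, E, F#m, G#dim. A–C#–E = A, D–F#–A = D, E–G#–B = E and A–C#–E–G# = Amaj7 are all diatonic. But F–A–C is foreign: the diatonic vi on degree 6 is F#m, whereas F comes from A minor. It is labeled bVI. But C–E–G–B is foreign: the diatonic iii on degree 3 is C#m, whereas Cmaj7 comes from A minor. It is labeled bIIImaj7.

bVI, bIIImaj7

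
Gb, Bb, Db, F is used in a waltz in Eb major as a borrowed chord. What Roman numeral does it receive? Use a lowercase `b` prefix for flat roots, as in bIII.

bIIImaj7

In Eb major scale degree 3 is G; Gb is its lowered form, from Eb minor. Diatonically Eb major has Gm (iii) on that degree; Gb–Bb–Db–F is instead the major-seventh chord native to Eb minor, so it takes the label bIIImaj7.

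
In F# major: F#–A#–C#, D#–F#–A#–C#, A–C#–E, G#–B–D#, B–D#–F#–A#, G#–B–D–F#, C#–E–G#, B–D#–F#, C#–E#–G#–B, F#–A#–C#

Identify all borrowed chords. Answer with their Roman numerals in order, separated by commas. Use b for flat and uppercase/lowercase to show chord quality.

F# major has the diatonic set F#, G#m, A#m, B, C#, D#m, E#dim. F#–A#–C# = F#, D#–F#–A#–C# = D#m7, G#–B–D# = G#m, B–D#–F#–A# = Bmaj7, B–D#–F# = B and C#–E#–G#–B = C#7 all belong to that set. A–C#–E is not: scale degree 3 in F# major carries A#m (iii). In F# minor the chord on that degree is A, so here it functions as bIII, borrowed from the parallel minor. But G#–B–D–F# is foreign: the diatonic ii on degree 2 is G#m, whereas G#m7b5 comes from F# minor. It is labeled iiø7. C#–E–G# is not: scale degree 5 in F# major carries C# (V). In F# minor the chord on that degree is C#m, so here it functions as v, borrowed from the parallel minor.

bIII, iiø7, v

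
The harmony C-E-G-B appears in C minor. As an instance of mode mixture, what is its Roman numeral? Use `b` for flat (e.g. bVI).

Imaj7

The root C is the diatonic 1st degree of C minor; the borrowing shows in the chord quality. C–E–G–B is a major-seventh chord — the form found in C major, not the diatonic i (Cm). Borrowed into C minor it is written Imaj7.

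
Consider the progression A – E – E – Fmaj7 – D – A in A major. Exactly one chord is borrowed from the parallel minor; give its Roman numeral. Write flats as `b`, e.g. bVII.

bVImaj7

In A major the diatonic chords are A, Bm, C#m, D, E, F#m, G#dim. A, E and D are all diatonic. Fmaj7 (F–A–C–E) doesn't fit — on degree 6 A major would have F#m (vi). Fmaj7 is the degree-6 chord of A minor, so it is the borrowed bVImaj7.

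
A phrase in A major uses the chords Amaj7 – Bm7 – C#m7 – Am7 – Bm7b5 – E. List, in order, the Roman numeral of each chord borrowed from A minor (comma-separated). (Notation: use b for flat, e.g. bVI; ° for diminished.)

In A major the diatonic chords are A, Bm, C#m, D, E, F#m, G#dim. Of the given chords, Amaj7, Bm7, C#m7 and E are diatonic. Am7 (A–C–E–G) doesn't fit — on degree 1 A major would have A (I). Am7 is the degree-1 chord of A minor, so it is the borrowed i7. But Bm7b5 (B–D–F–A) is foreign: the diatonic ii on degree 2 is Bm, whereas Bm7b5 comes from A minor. It is labeled iiø7.

i7, iiø7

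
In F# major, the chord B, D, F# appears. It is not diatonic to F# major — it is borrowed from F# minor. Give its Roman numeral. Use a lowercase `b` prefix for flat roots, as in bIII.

The root B is the diatonic 4th degree of F# major; the borrowing shows in the chord quality. B–D–F# is a minor chord — the form found in F# minor, not the diatonic IV (B). Borrowed into F# major it is written iv.

iv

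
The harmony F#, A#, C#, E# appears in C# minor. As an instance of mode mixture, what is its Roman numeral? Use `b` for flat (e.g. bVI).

IVmaj7

F# is scale degree 4 in C# minor. Diatonically C# minor has F#m (iv) on that degree; F#–A#–C#–E# is instead the major-seventh chord native to C# major, so it takes the label IVmaj7.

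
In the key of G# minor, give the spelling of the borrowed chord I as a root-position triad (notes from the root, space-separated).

G# B# D#

I is built on scale degree 1, which is G# in both G# minor and its parallel. In G# major the chord on G# is G#–B#–D#.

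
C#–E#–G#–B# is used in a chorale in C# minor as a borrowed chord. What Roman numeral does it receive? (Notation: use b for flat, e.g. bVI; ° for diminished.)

The root C# is the diatonic 1st degree of C# minor; the borrowing shows in the chord quality. Diatonically C# minor has C#m (i) on that degree; C#–E#–G#–B# is instead the major-seventh chord native to C# major, so it takes the label Imaj7.

Imaj7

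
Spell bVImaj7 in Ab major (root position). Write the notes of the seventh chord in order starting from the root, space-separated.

Fb Ab Cb Eb

The root of bVImaj7 is the lowered 6th degree: F becomes Fb. In Ab minor the chord on Fb is Fb–Ab–Cb–Eb.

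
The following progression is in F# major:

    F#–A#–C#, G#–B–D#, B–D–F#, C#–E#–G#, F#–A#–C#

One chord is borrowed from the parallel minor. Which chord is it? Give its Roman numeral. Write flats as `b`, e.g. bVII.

iv

The diatonic triads in F# major are F#, G#m, A#m, B, C#, D#m, E#dim. Of the given chords, F#–A#–C# = F#, G#–B–D# = G#m and C#–E#–G# = C# are diatonic. But B–D–F# is foreign: the diatonic IV on degree 4 is B, whereas Bm comes from F# minor. It is labeled iv.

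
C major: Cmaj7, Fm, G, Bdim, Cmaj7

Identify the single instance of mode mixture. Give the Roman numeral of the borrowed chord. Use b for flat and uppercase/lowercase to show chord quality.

iv

C major has the diatonic set C, Dm, Em, F, G, Am, Bdim. Cmaj7, G and Bdim all belong to that set. But Fm (F–Ab–C) is foreign: the diatonic IV on degree 4 is F, whereas Fm comes from C minor. It is labeled iv.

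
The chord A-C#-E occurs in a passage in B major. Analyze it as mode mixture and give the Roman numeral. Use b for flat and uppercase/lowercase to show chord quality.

A is the lowered form of scale degree 7 in B major (the diatonic degree 7 is A#). The diatonic chord on degree 7 would be A#dim (vii°), but A–C#–E is the major chord from B minor. As a borrowed chord it is labeled bVII.

bVII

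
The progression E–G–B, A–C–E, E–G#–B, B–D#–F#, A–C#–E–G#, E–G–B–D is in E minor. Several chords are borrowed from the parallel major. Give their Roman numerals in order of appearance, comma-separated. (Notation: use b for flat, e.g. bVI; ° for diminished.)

I, IVmaj7

The diatonic triads in E minor (with V from harmonic minor) are Em, F#dim, G, Am, B, C, D. E–G–B = Em, A–C–E = Am, B–D#–F# = B and E–G–B–D = Em7 all belong to that set. E–G#–B doesn't fit — on degree 1 E minor would have Em (i). E is the degree-1 chord of E major, so it is the borrowed I. A–C#–E–G# doesn't fit — on degree 4 E minor would have Am (iv). Amaj7 is the degree-4 chord of E major, so it is the borrowed IVmaj7.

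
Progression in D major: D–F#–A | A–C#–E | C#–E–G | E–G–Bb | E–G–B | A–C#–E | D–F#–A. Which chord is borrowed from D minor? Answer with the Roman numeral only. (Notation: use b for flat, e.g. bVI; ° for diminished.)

ii°

In D major the diatonic chords are D, Em, F#m, G, A, Bm, C#dim. D–F#–A = D, A–C#–E = A, C#–E–G = C#dim and E–G–B = Em all belong to that set. But E–G–Bb is foreign: the diatonic ii on degree 2 is Em, whereas Edim comes from D minor. It is labeled ii°.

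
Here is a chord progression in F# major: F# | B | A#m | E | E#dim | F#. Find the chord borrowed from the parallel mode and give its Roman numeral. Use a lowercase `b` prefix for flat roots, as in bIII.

bVII

The diatonic triads in F# major are F#, G#m, A#m, B, C#, D#m, E#dim. Of the given chords, F#, B, A#m and E#dim are diatonic. But E (E–G#–B) is foreign: the diatonic vii° on degree 7 is E#dim, whereas E comes from F# minor. It is labeled bVII.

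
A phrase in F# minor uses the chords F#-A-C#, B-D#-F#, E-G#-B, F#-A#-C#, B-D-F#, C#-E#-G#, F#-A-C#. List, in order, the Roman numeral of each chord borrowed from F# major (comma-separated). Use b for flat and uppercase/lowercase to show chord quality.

IV, I

F# minor has the diatonic set F#m, G#dim, A, Bm, C#, D, E (with V from harmonic minor). F#–A–C# = F#m, E–G#–B = E, B–D–F# = Bm and C#–E#–G# = C# are all diatonic. B–D#–F# is not: scale degree 4 in F# minor carries Bm (iv). In F# major the chord on that degree is B, so here it functions as IV, borrowed from the parallel major. F#–A#–C# doesn't fit — on degree 1 F# minor would have F#m (i). F# is the degree-1 chord of F# major, so it is the borrowed I.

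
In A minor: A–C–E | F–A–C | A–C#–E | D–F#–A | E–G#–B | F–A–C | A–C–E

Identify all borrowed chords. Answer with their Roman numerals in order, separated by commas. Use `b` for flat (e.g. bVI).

The diatonic triads in A minor (with V from harmonic minor) are Am, Bdim, C, Dm, E, F, G. A–C–E = Am, F–A–C = F and E–G#–B = E are all diatonic. But A–C#–E is foreign: the diatonic i on degree 1 is Am, whereas A comes from A major. It is labeled I. But D–F#–A is foreign: the diatonic iv on degree 4 is Dm, whereas D comes from A major. It is labeled IV.

I, IV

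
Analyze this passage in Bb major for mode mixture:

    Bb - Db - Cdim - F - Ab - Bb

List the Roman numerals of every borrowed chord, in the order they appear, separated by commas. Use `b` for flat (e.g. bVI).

bIII, ii°, bVII

The diatonic triads in Bb major are Bb, Cm, Dm, Eb, F, Gm, Adim. Of the given chords, Bb and F are diatonic. Db (Db–F–Ab) is not: scale degree 3 in Bb major carries Dm (iii). In Bb minor the chord on that degree is Db, so here it functions as bIII, borrowed from the parallel minor. But Cdim (C–Eb–Gb) is foreign: the diatonic ii on degree 2 is Cm, whereas Cdim comes from Bb minor. It is labeled ii°. But Ab (Ab–C–Eb) is foreign: the diatonic vii° on degree 7 is Adim, whereas Ab comes from Bb minor. It is labeled bVII.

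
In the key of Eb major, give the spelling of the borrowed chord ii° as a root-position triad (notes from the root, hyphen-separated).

ii° is built on scale degree 2, which is F in both Eb major and its parallel. Building the diminished chord from the parallel minor on F: F–Ab–Cb.

F-Ab-Cb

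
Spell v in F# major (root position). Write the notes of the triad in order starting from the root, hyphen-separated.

The root, C#, is scale degree 5 — the same note in F# major and F# minor; only the chord quality changes. Building the minor chord from the parallel minor on C#: C#–E–G#.

C#-E-G#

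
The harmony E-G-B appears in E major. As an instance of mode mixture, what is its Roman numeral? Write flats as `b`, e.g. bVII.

i

E is scale degree 1 in E major. The diatonic chord on degree 1 would be E (I), but E–G–B is the minor chord from E minor. As a borrowed chord it is labeled i.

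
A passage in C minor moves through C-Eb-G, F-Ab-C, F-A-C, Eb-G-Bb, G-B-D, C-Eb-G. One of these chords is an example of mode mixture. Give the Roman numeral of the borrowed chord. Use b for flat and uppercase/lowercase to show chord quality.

In C minor (with V from harmonic minor) the diatonic chords are Cm, Ddim, Eb, Fm, G, Ab, Bb. Of the given chords, C–Eb–G = Cm, F–Ab–C = Fm, Eb–G–Bb = Eb and G–B–D = G are diatonic. F–A–C is not: scale degree 4 in C minor carries Fm (iv). In C major the chord on that degree is F, so here it functions as IV, borrowed from the parallel major.

IV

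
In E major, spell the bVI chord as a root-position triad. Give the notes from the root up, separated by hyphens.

Scale degree 6 in E major is C#. bVI uses the lowered form, C, taken from E minor. Building the major chord from the parallel minor on C: C–E–G.

C-E-G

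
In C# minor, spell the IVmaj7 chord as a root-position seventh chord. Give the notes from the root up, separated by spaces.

The root, F#, is scale degree 4 — the same note in C# minor and C# major; only the chord quality changes. Building the major-seventh chord from the parallel major on F#: F#–A#–C#–E#.

F# A# C# E#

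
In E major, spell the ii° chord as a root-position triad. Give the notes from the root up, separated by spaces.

F# A C

The root, F#, is scale degree 2 — the same note in E major and E minor; only the chord quality changes. Building the diminished chord from the parallel minor on F#: F#–A–C.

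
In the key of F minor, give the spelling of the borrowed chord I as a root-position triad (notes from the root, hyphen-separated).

F-A-C

I is built on scale degree 1, which is F in both F minor and its parallel. Building the major chord from the parallel major on F: F–A–C.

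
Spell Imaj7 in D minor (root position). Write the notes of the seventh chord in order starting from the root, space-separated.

D F# A C#

The root, D, is scale degree 1 — the same note in D minor and D major; only the chord quality changes. In D major the chord on D is D–F#–A–C#.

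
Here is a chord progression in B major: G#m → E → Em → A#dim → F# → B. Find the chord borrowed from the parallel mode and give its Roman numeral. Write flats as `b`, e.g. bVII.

B major has the diatonic set B, C#m, D#m, E, F#, G#m, A#dim. G#m, E, A#dim, F# and B are all diatonic. But Em (E–G–B) is foreign: the diatonic IV on degree 4 is E, whereas Em comes from B minor. It is labeled iv.

iv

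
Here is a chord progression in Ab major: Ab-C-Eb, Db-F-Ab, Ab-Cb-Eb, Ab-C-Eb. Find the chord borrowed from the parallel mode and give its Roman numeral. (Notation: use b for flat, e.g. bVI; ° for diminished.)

In Ab major the diatonic chords are Ab, Bbm, Cm, Db, Eb, Fm, Gdim. Ab–C–Eb = Ab and Db–F–Ab = Db both belong to that set. Ab–Cb–Eb doesn't fit — on degree 1 Ab major would have Ab (I). Abm is the degree-1 chord of Ab minor, so it is the borrowed i.

i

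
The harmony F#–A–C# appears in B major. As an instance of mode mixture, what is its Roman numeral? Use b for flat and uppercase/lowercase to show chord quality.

v

The root F# is the diatonic 5th degree of B major; the borrowing shows in the chord quality. The diatonic chord on degree 5 would be F# (V), but F#–A–C# is the minor chord from B minor. As a borrowed chord it is labeled v.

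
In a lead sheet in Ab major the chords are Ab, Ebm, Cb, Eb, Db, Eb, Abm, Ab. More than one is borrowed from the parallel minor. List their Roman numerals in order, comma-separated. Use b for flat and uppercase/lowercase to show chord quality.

Ab major has the diatonic set Ab, Bbm, Cm, Db, Eb, Fm, Gdim. Ab, Eb and Db all belong to that set. But Ebm (Eb–Gb–Bb) is foreign: the diatonic V on degree 5 is Eb, whereas Ebm comes from Ab minor. It is labeled v. But Cb (Cb–Eb–Gb) is foreign: the diatonic iii on degree 3 is Cm, whereas Cb comes from Ab minor. It is labeled bIII. But Abm (Ab–Cb–Eb) is foreign: the diatonic I on degree 1 is Ab, whereas Abm comes from Ab minor. It is labeled i.

v, bIII, i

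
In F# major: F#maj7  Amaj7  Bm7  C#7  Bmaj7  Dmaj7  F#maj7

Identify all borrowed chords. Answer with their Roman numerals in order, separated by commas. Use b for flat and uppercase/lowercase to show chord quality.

bIIImaj7, iv7, bVImaj7

In F# major the diatonic chords are F#, G#m, A#m, B, C#, D#m, E#dim. Of the given chords, F#maj7, C#7 and Bmaj7 are diatonic. Amaj7 (A–C#–E–G#) doesn't fit — on degree 3 F# major would have A#m (iii). Amaj7 is the degree-3 chord of F# minor, so it is the borrowed bIIImaj7. Bm7 (B–D–F#–A) is not: scale degree 4 in F# major carries B (IV). In F# minor the chord on that degree is Bm7, so here it functions as iv7, borrowed from the parallel minor. But Dmaj7 (D–F#–A–C#) is foreign: the diatonic vi on degree 6 is D#m, whereas Dmaj7 comes from F# minor. It is labeled bVImaj7.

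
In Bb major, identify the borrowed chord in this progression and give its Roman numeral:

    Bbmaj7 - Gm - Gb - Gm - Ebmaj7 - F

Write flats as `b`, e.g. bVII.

bVI

The diatonic triads in Bb major are Bb, Cm, Dm, Eb, F, Gm, Adim. Bbmaj7, Gm, Ebmaj7 and F are all diatonic. Gb (Gb–Bb–Db) doesn't fit — on degree 6 Bb major would have Gm (vi). Gb is the degree-6 chord of Bb minor, so it is the borrowed bVI.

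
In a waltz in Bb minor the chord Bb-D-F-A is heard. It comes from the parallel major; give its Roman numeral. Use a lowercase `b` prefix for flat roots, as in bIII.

Imaj7

The root Bb is the diatonic 1st degree of Bb minor; the borrowing shows in the chord quality. The diatonic chord on degree 1 would be Bbm (i), but Bb–D–F–A is the major-seventh chord from Bb major. As a borrowed chord it is labeled Imaj7.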